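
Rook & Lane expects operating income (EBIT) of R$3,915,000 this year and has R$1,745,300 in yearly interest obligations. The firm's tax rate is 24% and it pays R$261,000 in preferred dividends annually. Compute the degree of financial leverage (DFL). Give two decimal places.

2.14

Annual interest charges come to R$1,745,300.00.
Preferred dividends grossed up pre-tax: R$261,000 / (1 − 0.24) = R$343,421.05.
DFL = EBIT ÷ [EBIT − I − D_p/(1−t)] = R$3,915,000 ÷ [R$3,915,000 − R$1,745,300.00 − R$343,421.05] = R$3,915,000 ÷ R$1,826,278.95 = 2.1437.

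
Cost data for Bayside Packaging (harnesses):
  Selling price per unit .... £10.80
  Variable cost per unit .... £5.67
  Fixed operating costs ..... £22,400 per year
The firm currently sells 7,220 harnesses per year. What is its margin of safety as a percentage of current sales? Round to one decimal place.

Unit CM = price − variable cost = £10.80 − £5.67 = £5.13. Break-even units = £22,400 ÷ £5.13 = 4,366.47; break-even revenue = 4,366.47 × £10.80 = £47,157.89.
Current sales = 7,220 × £10.80 = £77,976.00.
Margin of safety = (£77,976.00 − £47,157.89) ÷ £77,976.00 = 39.5%.

39.5%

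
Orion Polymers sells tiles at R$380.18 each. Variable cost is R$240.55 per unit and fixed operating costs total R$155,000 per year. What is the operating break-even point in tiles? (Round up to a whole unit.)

1,111 tiles

Each unit contributes R$380.18 − R$240.55 = R$139.63.
Units to break even: R$155,000 ÷ R$139.63 = 1,110.08, rounded up to 1,111.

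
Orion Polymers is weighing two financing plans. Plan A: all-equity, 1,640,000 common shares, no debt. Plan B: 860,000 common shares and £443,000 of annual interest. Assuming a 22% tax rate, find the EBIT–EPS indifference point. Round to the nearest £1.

Set EPS_A = EPS_B: (EBIT − £0)(1 − 0.22) ÷ 1,640,000 = (EBIT − £443,000)(1 − 0.22) ÷ 860,000.
The (1 − t) factor cancels: (EBIT − 0) × 860,000 = (EBIT − 443,000) × 1,640,000.
EBIT × (1,640,000 − 860,000) = 443,000 × 1,640,000 − 0 × 860,000 = 726,520,000,000, so EBIT = 726,520,000,000 ÷ 780,000 = 931,435.90.

£931,436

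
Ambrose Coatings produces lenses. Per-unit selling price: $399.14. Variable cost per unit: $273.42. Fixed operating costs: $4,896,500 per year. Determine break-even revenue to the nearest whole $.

Contribution margin per unit = $399.14 − $273.42 = $125.72, a CM ratio of $125.72 ÷ $399.14 = 0.3150.
Break-even revenue = fixed costs × price ÷ CM = $4,896,500 × $399.14 ÷ $125.72 = $15,545,570.

$15,545,570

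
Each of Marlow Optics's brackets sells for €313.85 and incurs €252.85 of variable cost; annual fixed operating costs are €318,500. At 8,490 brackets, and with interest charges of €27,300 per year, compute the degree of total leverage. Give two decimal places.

At 8,490 units, contribution = 8,490 × €61.00 = €517,890.00.
EBIT = €517,890.00 − €318,500 = €199,390.00. Interest = €27,300.00, so EBIT − I = €172,090.00.
Degree of total leverage = total CM / (EBIT − interest) = €517,890.00 / €172,090.00 = 3.0094.

3.01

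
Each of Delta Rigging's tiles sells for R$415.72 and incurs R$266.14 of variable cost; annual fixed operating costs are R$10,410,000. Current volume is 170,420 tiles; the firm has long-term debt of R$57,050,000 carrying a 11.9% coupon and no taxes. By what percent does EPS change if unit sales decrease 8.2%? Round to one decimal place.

Total contribution margin = 170,420 × R$149.58 = R$25,491,423.60.
Operating income = contribution − fixed costs = R$25,491,423.60 − R$10,410,000 = R$15,081,423.60.
After interest of R$6,788,950.00, pre-tax earnings = R$8,292,473.60.
DCL = total CM / (EBIT − I) = R$25,491,423.60 / R$8,292,473.60 = 3.0740.
EPS therefore changes by 3.0740 × (-8.2%) = -25.2%.

-25.2%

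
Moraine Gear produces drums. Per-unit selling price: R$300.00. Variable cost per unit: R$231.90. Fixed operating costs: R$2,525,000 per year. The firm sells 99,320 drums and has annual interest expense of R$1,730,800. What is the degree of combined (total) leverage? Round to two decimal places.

At 99,320 units, contribution = 99,320 × R$68.10 = R$6,763,692.00.
Operating income = contribution − fixed costs = R$6,763,692.00 − R$2,525,000 = R$4,238,692.00. Interest = R$1,730,800.00, so EBIT − I = R$2,507,892.00.
Degree of total leverage = total CM / (EBIT − interest) = R$6,763,692.00 / R$2,507,892.00 = 2.6970.

2.70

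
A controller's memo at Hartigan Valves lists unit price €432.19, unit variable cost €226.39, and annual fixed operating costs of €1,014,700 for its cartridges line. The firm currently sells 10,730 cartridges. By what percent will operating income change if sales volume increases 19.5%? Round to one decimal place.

At 10,730 units, contribution = 10,730 × €205.80 = €2,208,234.00.
Operating income = contribution − fixed costs = €2,208,234.00 − €1,014,700 = €1,193,534.00.
Degree of operating leverage = €2,208,234.00 / €1,193,534.00 = 1.8502.
Operating income changes by 1.8502 × +19.5% = +36.1%.

+36.1%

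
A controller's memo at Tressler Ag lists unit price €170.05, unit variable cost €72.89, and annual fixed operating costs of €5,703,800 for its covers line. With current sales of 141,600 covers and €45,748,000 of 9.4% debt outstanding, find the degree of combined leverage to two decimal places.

3.67

Contribution at this volume is 141,600 × €97.16 = €13,757,856.00.
EBIT = €13,757,856.00 − €5,703,800 = €8,054,056.00. Interest = €4,300,312.00.
DOL = €13,757,856.00 ÷ €8,054,056.00 = 1.7082; DFL = €8,054,056.00 ÷ €3,753,744.00 = 2.1456.
DCL = DOL × DFL = 1.7082 × 2.1456 = 3.6651.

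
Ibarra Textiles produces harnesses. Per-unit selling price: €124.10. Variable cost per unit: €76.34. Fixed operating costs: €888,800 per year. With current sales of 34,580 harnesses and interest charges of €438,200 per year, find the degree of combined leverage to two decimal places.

5.09

Contribution at this volume is 34,580 × €47.76 = €1,651,540.80.
Operating income = contribution − fixed costs = €1,651,540.80 − €888,800 = €762,740.80. Interest = €438,200.00, so EBIT − I = €324,540.80.
DCL = contribution ÷ (EBIT − I) = €1,651,540.80 ÷ €324,540.80 = 5.0889.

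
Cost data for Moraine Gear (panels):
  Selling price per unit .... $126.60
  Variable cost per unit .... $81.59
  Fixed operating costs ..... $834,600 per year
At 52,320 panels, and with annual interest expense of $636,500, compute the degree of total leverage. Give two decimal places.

2.66

Contribution at this volume is 52,320 × $45.01 = $2,354,923.20.
Operating income = contribution − fixed costs = $2,354,923.20 − $834,600 = $1,520,323.20. Interest = $636,500.00, so EBIT − I = $883,823.20.
Degree of total leverage = total CM / (EBIT − interest) = $2,354,923.20 / $883,823.20 = 2.6645.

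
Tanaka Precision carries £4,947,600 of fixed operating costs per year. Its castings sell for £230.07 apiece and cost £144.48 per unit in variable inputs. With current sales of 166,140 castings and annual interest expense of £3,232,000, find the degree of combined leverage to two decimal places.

2.35

At 166,140 units, contribution = 166,140 × £85.59 = £14,219,922.60.
EBIT = £14,219,922.60 − £4,947,600 = £9,272,322.60. Interest = £3,232,000.00, so EBIT − I = £6,040,322.60.
DCL = contribution ÷ (EBIT − I) = £14,219,922.60 ÷ £6,040,322.60 = 2.3542.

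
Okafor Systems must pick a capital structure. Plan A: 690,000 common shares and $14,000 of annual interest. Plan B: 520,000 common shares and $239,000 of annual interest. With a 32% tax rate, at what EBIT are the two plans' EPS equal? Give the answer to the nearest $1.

At indifference, (EBIT − 14,000)(1 − t)/690,000 = (EBIT − 239,000)(1 − t)/520,000.
The (1 − t) factor cancels: (EBIT − 14,000) × 520,000 = (EBIT − 239,000) × 690,000.
EBIT × (690,000 − 520,000) = 239,000 × 690,000 − 14,000 × 520,000 = 157,630,000,000, so EBIT = 157,630,000,000 ÷ 170,000 = 927,235.29.

$927,235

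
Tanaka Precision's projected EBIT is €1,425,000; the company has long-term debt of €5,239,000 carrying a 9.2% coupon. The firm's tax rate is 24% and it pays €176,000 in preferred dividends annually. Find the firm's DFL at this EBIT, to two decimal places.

2.00

Annual interest charges come to €481,988.00.
Pre-tax preferred-dividend burden = €176,000 ÷ (1 − 0.24) = €231,578.95.
DFL = EBIT ÷ [EBIT − I − D_p/(1−t)] = €1,425,000 ÷ [€1,425,000 − €481,988.00 − €231,578.95] = €1,425,000 ÷ €711,433.05 = 2.0030.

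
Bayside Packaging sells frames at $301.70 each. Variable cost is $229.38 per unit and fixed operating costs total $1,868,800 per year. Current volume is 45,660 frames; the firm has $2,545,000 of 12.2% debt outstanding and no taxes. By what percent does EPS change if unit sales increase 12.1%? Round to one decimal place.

Contribution at this volume is 45,660 × $72.32 = $3,302,131.20.
EBIT = $3,302,131.20 − $1,868,800 = $1,433,331.20.
Interest = $310,490.00, so EBIT − I = $1,122,841.20.
DCL = total CM / (EBIT − I) = $3,302,131.20 / $1,122,841.20 = 2.9409.
EPS therefore changes by 2.9409 × (+12.1%) = +35.6%.

+35.6%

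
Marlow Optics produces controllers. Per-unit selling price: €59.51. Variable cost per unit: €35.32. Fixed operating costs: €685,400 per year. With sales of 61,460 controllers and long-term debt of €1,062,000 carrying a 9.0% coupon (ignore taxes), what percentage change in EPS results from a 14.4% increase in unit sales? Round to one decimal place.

Contribution at this volume is 61,460 × €24.19 = €1,486,717.40.
Subtracting fixed costs: EBIT = €1,486,717.40 − €685,400 = €801,317.40.
Interest = €95,580.00, so EBIT − I = €705,737.40.
DCL = total CM / (EBIT − I) = €1,486,717.40 / €705,737.40 = 2.1066.
%ΔEPS = DCL × %ΔSales = 2.1066 × +14.4% = +30.3%.

+30.3%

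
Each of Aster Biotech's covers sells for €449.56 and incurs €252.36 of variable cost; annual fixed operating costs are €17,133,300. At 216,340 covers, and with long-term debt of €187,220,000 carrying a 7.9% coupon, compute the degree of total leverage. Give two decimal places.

3.97

Contribution at this volume is 216,340 × €197.20 = €42,662,248.00.
EBIT = €42,662,248.00 − €17,133,300 = €25,528,948.00. Interest = €14,790,380.00, so EBIT − I = €10,738,568.00.
DCL = contribution ÷ (EBIT − I) = €42,662,248.00 ÷ €10,738,568.00 = 3.9728.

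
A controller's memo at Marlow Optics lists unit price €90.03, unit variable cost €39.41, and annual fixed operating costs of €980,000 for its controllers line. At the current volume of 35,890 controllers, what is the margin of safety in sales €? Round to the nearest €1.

Unit CM = price − variable cost = €90.03 − €39.41 = €50.62. Break-even units = €980,000 ÷ €50.62 = 19,359.94; break-even revenue = 19,359.94 × €90.03 = €1,742,975.11.
Actual sales revenue = 35,890 × €90.03 = €3,231,176.70.
Margin of safety = €3,231,176.70 − €1,742,975.11 = €1,488,202.

€1,488,202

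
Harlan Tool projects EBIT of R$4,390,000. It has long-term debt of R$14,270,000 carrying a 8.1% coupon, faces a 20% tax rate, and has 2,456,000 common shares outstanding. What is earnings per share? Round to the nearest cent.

Pre-tax income = R$4,390,000 − R$1,155,870.00 = R$3,234,130.00.
Net income = R$3,234,130.00 × (1 − 0.20) = R$2,587,304.00.
Per share: R$2,587,304.00 / 2,456,000 shares = R$1.05.

R$1.05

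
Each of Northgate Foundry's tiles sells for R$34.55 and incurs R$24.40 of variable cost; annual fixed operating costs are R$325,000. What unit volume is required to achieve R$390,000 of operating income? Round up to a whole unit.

Each unit contributes R$34.55 − R$24.40 = R$10.15.
Need Q such that Q × R$10.15 − R$325,000 = R$390,000, i.e. Q = R$715,000 / R$10.15 = 70,443.35 → 70,444.

70,444 tiles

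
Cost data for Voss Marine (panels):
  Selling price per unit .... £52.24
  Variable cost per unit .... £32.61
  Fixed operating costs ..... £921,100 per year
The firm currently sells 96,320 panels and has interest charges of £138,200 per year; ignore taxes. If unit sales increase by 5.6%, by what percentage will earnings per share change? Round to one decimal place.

+12.7%

Contribution at this volume is 96,320 × £19.63 = £1,890,761.60.
Subtracting fixed costs: EBIT = £1,890,761.60 − £921,100 = £969,661.60.
Interest = £138,200.00, so EBIT − I = £831,461.60.
Degree of combined leverage = contribution ÷ (EBIT − I) = £1,890,761.60 ÷ £831,461.60 = 2.2740.
EPS therefore changes by 2.2740 × (+5.6%) = +12.7%.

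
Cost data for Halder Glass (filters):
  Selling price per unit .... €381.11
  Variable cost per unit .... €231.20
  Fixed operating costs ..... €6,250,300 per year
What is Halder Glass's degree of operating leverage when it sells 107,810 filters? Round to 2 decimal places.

At 107,810 units, contribution = 107,810 × €149.91 = €16,161,797.10.
Operating income = contribution − fixed costs = €16,161,797.10 − €6,250,300 = €9,911,497.10.
DOL = contribution ÷ EBIT = €16,161,797.10 ÷ €9,911,497.10 = 1.6306.

1.63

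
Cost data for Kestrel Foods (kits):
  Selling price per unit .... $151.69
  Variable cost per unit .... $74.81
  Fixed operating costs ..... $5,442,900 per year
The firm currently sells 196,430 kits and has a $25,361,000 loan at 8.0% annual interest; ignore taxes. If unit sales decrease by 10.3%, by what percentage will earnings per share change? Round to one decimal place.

-20.4%

At 196,430 units, contribution = 196,430 × $76.88 = $15,101,538.40.
Subtracting fixed costs: EBIT = $15,101,538.40 − $5,442,900 = $9,658,638.40.
Interest = $2,028,880.00, so EBIT − I = $7,629,758.40.
DCL = total CM / (EBIT − I) = $15,101,538.40 / $7,629,758.40 = 1.9793.
%ΔEPS = DCL × %ΔSales = 1.9793 × -10.3% = -20.4%.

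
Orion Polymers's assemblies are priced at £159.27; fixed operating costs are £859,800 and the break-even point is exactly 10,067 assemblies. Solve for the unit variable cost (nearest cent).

Contribution per unit must be FC / Q = £859,800 / 10,067 = £85.4078.
Variable cost per unit = £159.27 − £85.4078 = £73.86.

£73.86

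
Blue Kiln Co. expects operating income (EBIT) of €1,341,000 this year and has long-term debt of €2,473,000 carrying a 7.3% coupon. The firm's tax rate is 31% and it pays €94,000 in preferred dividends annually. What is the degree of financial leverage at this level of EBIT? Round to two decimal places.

1.31

Annual interest charges come to €180,529.00.
Preferred dividends grossed up pre-tax: €94,000 / (1 − 0.31) = €136,231.88.
DFL = EBIT ÷ [EBIT − I − D_p/(1−t)] = €1,341,000 ÷ [€1,341,000 − €180,529.00 − €136,231.88] = €1,341,000 ÷ €1,024,239.12 = 1.3093.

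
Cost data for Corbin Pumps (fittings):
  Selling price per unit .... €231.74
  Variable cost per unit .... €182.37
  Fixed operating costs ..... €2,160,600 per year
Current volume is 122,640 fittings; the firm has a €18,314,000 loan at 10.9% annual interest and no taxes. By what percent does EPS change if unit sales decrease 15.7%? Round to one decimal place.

At 122,640 units, contribution = 122,640 × €49.37 = €6,054,736.80.
EBIT = €6,054,736.80 − €2,160,600 = €3,894,136.80.
After interest of €1,996,226.00, pre-tax earnings = €1,897,910.80.
Degree of combined leverage = contribution ÷ (EBIT − I) = €6,054,736.80 ÷ €1,897,910.80 = 3.1902.
EPS therefore changes by 3.1902 × (-15.7%) = -50.1%.

-50.1%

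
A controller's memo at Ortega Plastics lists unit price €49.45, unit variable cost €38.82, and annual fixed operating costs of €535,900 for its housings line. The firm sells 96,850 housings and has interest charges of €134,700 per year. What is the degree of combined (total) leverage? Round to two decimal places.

2.87

At 96,850 units, contribution = 96,850 × €10.63 = €1,029,515.50.
Operating income = contribution − fixed costs = €1,029,515.50 − €535,900 = €493,615.50. Interest = €134,700.00.
DOL = €1,029,515.50 ÷ €493,615.50 = 2.0857; DFL = €493,615.50 ÷ €358,915.50 = 1.3753.
DCL = DOL × DFL = 2.0857 × 1.3753 = 2.8685.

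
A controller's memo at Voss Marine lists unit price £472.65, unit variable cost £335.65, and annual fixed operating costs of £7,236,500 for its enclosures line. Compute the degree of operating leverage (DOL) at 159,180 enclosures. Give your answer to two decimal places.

1.50

Contribution at this volume is 159,180 × £137.00 = £21,807,660.00.
Subtracting fixed costs: EBIT = £21,807,660.00 − £7,236,500 = £14,571,160.00.
DOL = contribution ÷ EBIT = £21,807,660.00 ÷ £14,571,160.00 = 1.4966.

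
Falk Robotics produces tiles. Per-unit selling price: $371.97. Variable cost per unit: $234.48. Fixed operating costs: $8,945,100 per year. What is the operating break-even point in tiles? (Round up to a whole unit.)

65,061 tiles

Each unit contributes $371.97 − $234.48 = $137.49.
Units to break even: $8,945,100 ÷ $137.49 = 65,060.00, rounded up to 65,061.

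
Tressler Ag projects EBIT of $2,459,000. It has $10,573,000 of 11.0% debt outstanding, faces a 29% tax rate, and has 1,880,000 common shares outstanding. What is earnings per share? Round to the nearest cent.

Interest = $1,163,030.00, so EBT = $2,459,000 − $1,163,030.00 = $1,295,970.00.
Net income = $1,295,970.00 × (1 − 0.29) = $920,138.70.
EPS = $920,138.70 ÷ 1,880,000 = $0.49.

$0.49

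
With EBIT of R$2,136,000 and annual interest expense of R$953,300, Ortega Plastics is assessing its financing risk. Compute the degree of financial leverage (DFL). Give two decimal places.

Interest = R$953,300.00.
DFL = EBIT ÷ (EBIT − I) = R$2,136,000 ÷ (R$2,136,000 − R$953,300.00) = R$2,136,000 ÷ R$1,182,700.00 = 1.8060.

1.81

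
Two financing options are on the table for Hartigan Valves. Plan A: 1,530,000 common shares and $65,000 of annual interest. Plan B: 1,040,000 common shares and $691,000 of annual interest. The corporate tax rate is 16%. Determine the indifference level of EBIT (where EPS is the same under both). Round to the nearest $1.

$2,019,653

At indifference, (EBIT − 65,000)(1 − t)/1,530,000 = (EBIT − 691,000)(1 − t)/1,040,000.
The (1 − t) factor cancels: (EBIT − 65,000) × 1,040,000 = (EBIT − 691,000) × 1,530,000.
EBIT × (1,530,000 − 1,040,000) = 691,000 × 1,530,000 − 65,000 × 1,040,000 = 989,630,000,000, so EBIT = 989,630,000,000 ÷ 490,000 = 2,019,653.06.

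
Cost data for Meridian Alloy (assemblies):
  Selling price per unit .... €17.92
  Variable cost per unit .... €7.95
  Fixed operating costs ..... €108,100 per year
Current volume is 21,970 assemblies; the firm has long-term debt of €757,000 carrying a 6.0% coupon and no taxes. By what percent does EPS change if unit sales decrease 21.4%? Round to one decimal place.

Contribution at this volume is 21,970 × €9.97 = €219,040.90.
Operating income = contribution − fixed costs = €219,040.90 − €108,100 = €110,940.90.
Interest = €45,420.00, so EBIT − I = €65,520.90.
DCL = total CM / (EBIT − I) = €219,040.90 / €65,520.90 = 3.3431.
%ΔEPS = DCL × %ΔSales = 3.3431 × -21.4% = -71.5%.

-71.5%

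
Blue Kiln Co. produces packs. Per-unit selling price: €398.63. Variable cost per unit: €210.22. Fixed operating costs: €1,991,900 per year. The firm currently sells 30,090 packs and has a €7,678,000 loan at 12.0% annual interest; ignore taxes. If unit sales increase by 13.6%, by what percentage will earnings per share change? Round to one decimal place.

At 30,090 units, contribution = 30,090 × €188.41 = €5,669,256.90.
Operating income = contribution − fixed costs = €5,669,256.90 − €1,991,900 = €3,677,356.90.
After interest of €921,360.00, pre-tax earnings = €2,755,996.90.
DCL = total CM / (EBIT − I) = €5,669,256.90 / €2,755,996.90 = 2.0571.
EPS therefore changes by 2.0571 × (+13.6%) = +28.0%.

+28.0%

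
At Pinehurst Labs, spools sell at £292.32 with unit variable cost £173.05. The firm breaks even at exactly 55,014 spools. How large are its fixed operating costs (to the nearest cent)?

£6,561,519.78

Unit CM = price − variable cost = £292.32 − £173.05 = £119.27.
Fixed costs = break-even units × CM = 55,014 × £119.27 = £6,561,519.78.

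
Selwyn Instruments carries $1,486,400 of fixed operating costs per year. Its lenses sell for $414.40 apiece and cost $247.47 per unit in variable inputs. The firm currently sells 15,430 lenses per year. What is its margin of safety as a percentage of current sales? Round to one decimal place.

Contribution margin per unit = $414.40 − $247.47 = $166.93. Break-even units = $1,486,400 ÷ $166.93 = 8,904.33; break-even revenue = 8,904.33 × $414.40 = $3,689,954.83.
Current sales = 15,430 × $414.40 = $6,394,192.00.
Margin of safety = ($6,394,192.00 − $3,689,954.83) ÷ $6,394,192.00 = 42.3%.

42.3%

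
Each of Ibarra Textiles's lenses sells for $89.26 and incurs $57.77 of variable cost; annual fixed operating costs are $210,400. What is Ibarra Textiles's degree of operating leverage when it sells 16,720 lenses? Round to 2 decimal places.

Contribution at this volume is 16,720 × $31.49 = $526,512.80.
Operating income = contribution − fixed costs = $526,512.80 − $210,400 = $316,112.80.
Degree of operating leverage = $526,512.80 / $316,112.80 = 1.6656.

1.67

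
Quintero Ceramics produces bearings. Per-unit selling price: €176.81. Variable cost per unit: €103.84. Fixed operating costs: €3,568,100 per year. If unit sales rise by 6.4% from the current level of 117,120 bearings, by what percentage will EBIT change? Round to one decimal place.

+11.0%

Contribution at this volume is 117,120 × €72.97 = €8,546,246.40.
EBIT = €8,546,246.40 − €3,568,100 = €4,978,146.40.
Degree of operating leverage = €8,546,246.40 / €4,978,146.40 = 1.7168.
%ΔEBIT = DOL × %ΔSales = 1.7168 × +6.4% = +11.0%.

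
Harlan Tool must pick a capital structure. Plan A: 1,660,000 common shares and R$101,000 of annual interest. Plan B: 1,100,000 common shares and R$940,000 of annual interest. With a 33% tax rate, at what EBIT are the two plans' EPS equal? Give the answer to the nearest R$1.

At indifference, (EBIT − 101,000)(1 − t)/1,660,000 = (EBIT − 940,000)(1 − t)/1,100,000.
Cancelling (1 − t) and cross-multiplying: 1,100,000·(EBIT − 101,000) = 1,660,000·(EBIT − 940,000).
Solving, EBIT = (940,000·1,660,000 − 101,000·1,100,000) / (1,660,000 − 1,100,000) = 1,449,300,000,000 / 560,000 = 2,588,035.71.

R$2,588,036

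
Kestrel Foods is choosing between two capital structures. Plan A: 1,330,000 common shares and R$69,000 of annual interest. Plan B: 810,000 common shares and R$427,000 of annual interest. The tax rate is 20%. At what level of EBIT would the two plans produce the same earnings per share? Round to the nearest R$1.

R$984,654

At indifference, (EBIT − 69,000)(1 − t)/1,330,000 = (EBIT − 427,000)(1 − t)/810,000.
The (1 − t) factor cancels: (EBIT − 69,000) × 810,000 = (EBIT − 427,000) × 1,330,000.
Solving, EBIT = (427,000·1,330,000 − 69,000·810,000) / (1,330,000 − 810,000) = 512,020,000,000 / 520,000 = 984,653.85.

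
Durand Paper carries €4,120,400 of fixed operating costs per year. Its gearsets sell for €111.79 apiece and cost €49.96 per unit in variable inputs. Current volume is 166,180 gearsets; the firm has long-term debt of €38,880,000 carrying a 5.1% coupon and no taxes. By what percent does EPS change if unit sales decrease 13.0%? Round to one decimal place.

-32.0%

Contribution at this volume is 166,180 × €61.83 = €10,274,909.40.
Subtracting fixed costs: EBIT = €10,274,909.40 − €4,120,400 = €6,154,509.40.
Interest = €1,982,880.00, so EBIT − I = €4,171,629.40.
DCL = total CM / (EBIT − I) = €10,274,909.40 / €4,171,629.40 = 2.4630.
EPS therefore changes by 2.4630 × (-13.0%) = -32.0%.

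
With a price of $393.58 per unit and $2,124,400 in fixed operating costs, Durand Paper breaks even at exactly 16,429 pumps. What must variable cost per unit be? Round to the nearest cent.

$264.27

Contribution per unit must be FC / Q = $2,124,400 / 16,429 = $129.3079.
Variable cost per unit = $393.58 − $129.3079 = $264.27.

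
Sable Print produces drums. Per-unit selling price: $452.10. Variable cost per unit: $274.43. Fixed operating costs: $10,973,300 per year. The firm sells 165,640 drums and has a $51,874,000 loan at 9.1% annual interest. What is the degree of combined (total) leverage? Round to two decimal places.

Contribution at this volume is 165,640 × $177.67 = $29,429,258.80.
Subtracting fixed costs: EBIT = $29,429,258.80 − $10,973,300 = $18,455,958.80. Interest = $4,720,534.00, so EBIT − I = $13,735,424.80.
Degree of total leverage = total CM / (EBIT − interest) = $29,429,258.80 / $13,735,424.80 = 2.1426.

2.14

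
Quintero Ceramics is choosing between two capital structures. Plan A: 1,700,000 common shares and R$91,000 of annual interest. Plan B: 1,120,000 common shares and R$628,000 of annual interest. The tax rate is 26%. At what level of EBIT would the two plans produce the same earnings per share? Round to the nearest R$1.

R$1,664,966

At indifference, (EBIT − 91,000)(1 − t)/1,700,000 = (EBIT − 628,000)(1 − t)/1,120,000.
Cancelling (1 − t) and cross-multiplying: 1,120,000·(EBIT − 91,000) = 1,700,000·(EBIT − 628,000).
Solving, EBIT = (628,000·1,700,000 − 91,000·1,120,000) / (1,700,000 − 1,120,000) = 965,680,000,000 / 580,000 = 1,664,965.52.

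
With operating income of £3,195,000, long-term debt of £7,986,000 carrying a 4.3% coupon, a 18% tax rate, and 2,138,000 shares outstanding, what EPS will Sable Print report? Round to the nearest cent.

£1.09

Interest = £343,398.00, so EBT = £3,195,000 − £343,398.00 = £2,851,602.00.
After tax at 18%: net income = £2,851,602.00 × 0.82 = £2,338,313.64.
EPS = £2,338,313.64 ÷ 2,138,000 = £1.09.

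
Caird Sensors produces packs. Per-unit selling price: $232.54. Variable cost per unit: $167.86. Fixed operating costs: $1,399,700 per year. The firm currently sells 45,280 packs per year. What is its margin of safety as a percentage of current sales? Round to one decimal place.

Contribution margin per unit = $232.54 − $167.86 = $64.68. Break-even units = $1,399,700 ÷ $64.68 = 21,640.38; break-even revenue = 21,640.38 × $232.54 = $5,032,254.76.
Actual sales revenue = 45,280 × $232.54 = $10,529,411.20.
Margin of safety = ($10,529,411.20 − $5,032,254.76) ÷ $10,529,411.20 = 52.2%.

52.2%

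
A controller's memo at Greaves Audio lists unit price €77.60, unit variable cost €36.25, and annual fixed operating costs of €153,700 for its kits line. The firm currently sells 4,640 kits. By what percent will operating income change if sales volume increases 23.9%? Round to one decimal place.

+120.2%

Contribution at this volume is 4,640 × €41.35 = €191,864.00.
Operating income = contribution − fixed costs = €191,864.00 − €153,700 = €38,164.00.
Degree of operating leverage = €191,864.00 / €38,164.00 = 5.0274.
So EBIT moves 5.0274 × (+23.9%) = +120.2%.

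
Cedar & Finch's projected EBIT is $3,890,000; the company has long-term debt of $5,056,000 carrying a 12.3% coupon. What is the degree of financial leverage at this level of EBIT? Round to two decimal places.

Interest = $621,888.00.
Degree of financial leverage = EBIT / (EBIT − interest) = $3,890,000 / $3,268,112.00 = 1.1903.

1.19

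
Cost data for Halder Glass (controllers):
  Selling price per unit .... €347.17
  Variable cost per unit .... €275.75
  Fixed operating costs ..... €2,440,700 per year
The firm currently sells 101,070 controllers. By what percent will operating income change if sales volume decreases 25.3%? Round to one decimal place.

At 101,070 units, contribution = 101,070 × €71.42 = €7,218,419.40.
EBIT = €7,218,419.40 − €2,440,700 = €4,777,719.40.
So DOL = total CM / EBIT = €7,218,419.40 / €4,777,719.40 = 1.5109.
%ΔEBIT = DOL × %ΔSales = 1.5109 × -25.3% = -38.2%.

-38.2%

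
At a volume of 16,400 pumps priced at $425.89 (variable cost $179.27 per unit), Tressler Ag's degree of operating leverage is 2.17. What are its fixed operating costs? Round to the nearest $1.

$2,180,712

Contribution at this volume is 16,400 × $246.62 = $4,044,568.00.
Since DOL = CM ÷ EBIT, EBIT = $4,044,568.00 ÷ 2.17 = $1,863,856.22.
Fixed costs = CM − EBIT = $4,044,568.00 − $1,863,856.22 = $2,180,712.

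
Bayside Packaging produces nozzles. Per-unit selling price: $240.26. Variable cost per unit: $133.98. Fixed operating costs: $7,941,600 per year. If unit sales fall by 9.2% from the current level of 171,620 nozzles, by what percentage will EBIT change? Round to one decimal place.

-16.3%

Total contribution margin = 171,620 × $106.28 = $18,239,773.60.
Operating income = contribution − fixed costs = $18,239,773.60 − $7,941,600 = $10,298,173.60.
DOL = contribution ÷ EBIT = $18,239,773.60 ÷ $10,298,173.60 = 1.7712.
So EBIT moves 1.7712 × (-9.2%) = -16.3%.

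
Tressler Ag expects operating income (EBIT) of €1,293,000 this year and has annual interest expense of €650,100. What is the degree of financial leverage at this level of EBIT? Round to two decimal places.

Annual interest charges come to €650,100.00.
DFL = EBIT ÷ (EBIT − I) = €1,293,000 ÷ (€1,293,000 − €650,100.00) = €1,293,000 ÷ €642,900.00 = 2.0112.

2.01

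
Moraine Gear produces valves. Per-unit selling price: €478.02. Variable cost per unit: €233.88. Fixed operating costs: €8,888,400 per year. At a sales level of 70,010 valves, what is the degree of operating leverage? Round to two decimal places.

2.08

At 70,010 units, contribution = 70,010 × €244.14 = €17,092,241.40.
Operating income = contribution − fixed costs = €17,092,241.40 − €8,888,400 = €8,203,841.40.
Degree of operating leverage = €17,092,241.40 / €8,203,841.40 = 2.0834.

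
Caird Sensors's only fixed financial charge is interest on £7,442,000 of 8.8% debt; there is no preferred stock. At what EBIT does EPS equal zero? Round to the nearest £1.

Annual interest = 8.8% × £7,442,000 = £654,896.00.
Without preferred stock the financial break-even is simply EBIT = interest = £654,896.00.

£654,896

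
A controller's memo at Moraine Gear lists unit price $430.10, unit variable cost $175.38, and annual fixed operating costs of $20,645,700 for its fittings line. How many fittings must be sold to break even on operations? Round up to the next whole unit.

81,053 fittings

Unit CM = price − variable cost = $430.10 − $175.38 = $254.72.
Break-even volume = fixed costs ÷ CM per unit = $20,645,700 ÷ $254.72 = 81,052.53, so 81,053 fittings.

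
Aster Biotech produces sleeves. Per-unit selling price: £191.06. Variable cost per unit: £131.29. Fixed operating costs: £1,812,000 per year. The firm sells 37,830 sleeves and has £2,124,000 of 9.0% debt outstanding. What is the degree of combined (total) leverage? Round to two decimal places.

8.77

At 37,830 units, contribution = 37,830 × £59.77 = £2,261,099.10.
Operating income = contribution − fixed costs = £2,261,099.10 − £1,812,000 = £449,099.10. Interest = £191,160.00, so EBIT − I = £257,939.10.
DCL = contribution ÷ (EBIT − I) = £2,261,099.10 ÷ £257,939.10 = 8.7660.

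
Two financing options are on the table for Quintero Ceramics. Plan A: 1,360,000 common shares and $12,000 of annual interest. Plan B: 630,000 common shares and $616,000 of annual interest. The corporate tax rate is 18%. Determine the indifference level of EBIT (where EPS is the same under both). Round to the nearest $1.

$1,137,260

At indifference, (EBIT − 12,000)(1 − t)/1,360,000 = (EBIT − 616,000)(1 − t)/630,000.
Cancelling (1 − t) and cross-multiplying: 630,000·(EBIT − 12,000) = 1,360,000·(EBIT − 616,000).
Solving, EBIT = (616,000·1,360,000 − 12,000·630,000) / (1,360,000 − 630,000) = 830,200,000,000 / 730,000 = 1,137,260.27.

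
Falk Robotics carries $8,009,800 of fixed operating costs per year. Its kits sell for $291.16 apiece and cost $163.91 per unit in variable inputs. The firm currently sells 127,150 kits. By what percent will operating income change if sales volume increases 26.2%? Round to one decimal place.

+51.9%

At 127,150 units, contribution = 127,150 × $127.25 = $16,179,837.50.
Subtracting fixed costs: EBIT = $16,179,837.50 − $8,009,800 = $8,170,037.50.
Degree of operating leverage = $16,179,837.50 / $8,170,037.50 = 1.9804.
%ΔEBIT = DOL × %ΔSales = 1.9804 × +26.2% = +51.9%.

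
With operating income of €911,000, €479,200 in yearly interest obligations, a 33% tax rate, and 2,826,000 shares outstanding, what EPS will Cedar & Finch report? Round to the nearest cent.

Interest = €479,200.00, so EBT = €911,000 − €479,200.00 = €431,800.00.
Net income = €431,800.00 × (1 − 0.33) = €289,306.00.
EPS = €289,306.00 ÷ 2,826,000 = €0.10.

€0.10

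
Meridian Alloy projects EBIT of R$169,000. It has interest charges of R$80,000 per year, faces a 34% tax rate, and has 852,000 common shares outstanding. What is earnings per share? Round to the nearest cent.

R$0.07

Pre-tax income = R$169,000 − R$80,000.00 = R$89,000.00.
After tax at 34%: net income = R$89,000.00 × 0.66 = R$58,740.00.
EPS = R$58,740.00 ÷ 852,000 = R$0.07.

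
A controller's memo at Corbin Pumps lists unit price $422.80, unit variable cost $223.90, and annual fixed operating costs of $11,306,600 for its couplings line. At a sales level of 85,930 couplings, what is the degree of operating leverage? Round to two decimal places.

At 85,930 units, contribution = 85,930 × $198.90 = $17,091,477.00.
EBIT = $17,091,477.00 − $11,306,600 = $5,784,877.00.
DOL = contribution ÷ EBIT = $17,091,477.00 ÷ $5,784,877.00 = 2.9545.

2.95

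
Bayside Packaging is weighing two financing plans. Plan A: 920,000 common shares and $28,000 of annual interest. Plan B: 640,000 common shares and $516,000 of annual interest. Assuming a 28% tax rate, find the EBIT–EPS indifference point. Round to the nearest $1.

$1,631,429

At indifference, (EBIT − 28,000)(1 − t)/920,000 = (EBIT − 516,000)(1 − t)/640,000.
Cancelling (1 − t) and cross-multiplying: 640,000·(EBIT − 28,000) = 920,000·(EBIT − 516,000).
Solving, EBIT = (516,000·920,000 − 28,000·640,000) / (920,000 − 640,000) = 456,800,000,000 / 280,000 = 1,631,428.57.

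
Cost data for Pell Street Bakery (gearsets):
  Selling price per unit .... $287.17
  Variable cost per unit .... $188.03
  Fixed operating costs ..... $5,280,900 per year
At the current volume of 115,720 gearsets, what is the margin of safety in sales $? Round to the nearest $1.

Unit CM = price − variable cost = $287.17 − $188.03 = $99.14. Break-even units = $5,280,900 ÷ $99.14 = 53,267.10; break-even revenue = 53,267.10 × $287.17 = $15,296,712.26.
Actual sales revenue = 115,720 × $287.17 = $33,231,312.40.
Margin of safety = $33,231,312.40 − $15,296,712.26 = $17,934,600.

$17,934,600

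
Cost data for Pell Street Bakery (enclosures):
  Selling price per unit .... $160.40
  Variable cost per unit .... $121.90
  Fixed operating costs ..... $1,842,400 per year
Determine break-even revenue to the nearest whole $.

Contribution margin per unit = $160.40 − $121.90 = $38.50, a CM ratio of $38.50 ÷ $160.40 = 0.2400.
Break-even revenue = fixed costs × price ÷ CM = $1,842,400 × $160.40 ÷ $38.50 = $7,675,869.

$7,675,869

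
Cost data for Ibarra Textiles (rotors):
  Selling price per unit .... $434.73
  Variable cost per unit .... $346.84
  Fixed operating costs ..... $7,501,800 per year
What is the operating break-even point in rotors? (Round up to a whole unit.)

85,355 rotors

Unit CM = price − variable cost = $434.73 − $346.84 = $87.89.
Break-even volume = fixed costs ÷ CM per unit = $7,501,800 ÷ $87.89 = 85,354.42, so 85,355 rotors.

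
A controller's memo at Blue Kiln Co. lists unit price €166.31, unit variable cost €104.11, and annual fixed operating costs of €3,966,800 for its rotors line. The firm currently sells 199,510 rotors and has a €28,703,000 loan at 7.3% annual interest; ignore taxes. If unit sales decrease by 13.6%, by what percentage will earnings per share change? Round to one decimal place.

-26.6%

Contribution at this volume is 199,510 × €62.20 = €12,409,522.00.
Subtracting fixed costs: EBIT = €12,409,522.00 − €3,966,800 = €8,442,722.00.
After interest of €2,095,319.00, pre-tax earnings = €6,347,403.00.
Degree of combined leverage = contribution ÷ (EBIT − I) = €12,409,522.00 ÷ €6,347,403.00 = 1.9551.
%ΔEPS = DCL × %ΔSales = 1.9551 × -13.6% = -26.6%.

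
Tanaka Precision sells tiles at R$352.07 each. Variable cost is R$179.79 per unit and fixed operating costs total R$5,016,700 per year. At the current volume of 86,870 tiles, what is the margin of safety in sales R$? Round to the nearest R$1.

R$20,332,234

Unit CM = price − variable cost = R$352.07 − R$179.79 = R$172.28. Break-even units = R$5,016,700 ÷ R$172.28 = 29,119.46; break-even revenue = 29,119.46 × R$352.07 = R$10,252,087.12.
Actual sales revenue = 86,870 × R$352.07 = R$30,584,320.90.
Margin of safety = R$30,584,320.90 − R$10,252,087.12 = R$20,332,234.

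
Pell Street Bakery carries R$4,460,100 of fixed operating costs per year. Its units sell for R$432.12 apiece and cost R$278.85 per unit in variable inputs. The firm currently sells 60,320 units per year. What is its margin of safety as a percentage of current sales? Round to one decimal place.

Contribution margin per unit = R$432.12 − R$278.85 = R$153.27. Break-even units = R$4,460,100 ÷ R$153.27 = 29,099.63; break-even revenue = 29,099.63 × R$432.12 = R$12,574,531.30.
Actual sales revenue = 60,320 × R$432.12 = R$26,065,478.40.
Margin of safety = (R$26,065,478.40 − R$12,574,531.30) ÷ R$26,065,478.40 = 51.8%.

51.8%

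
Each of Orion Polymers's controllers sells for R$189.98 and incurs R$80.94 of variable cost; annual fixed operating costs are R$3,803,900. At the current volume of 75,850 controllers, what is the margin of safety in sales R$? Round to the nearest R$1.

R$7,782,462

Unit CM = price − variable cost = R$189.98 − R$80.94 = R$109.04. Break-even units = R$3,803,900 ÷ R$109.04 = 34,885.36; break-even revenue = 34,885.36 × R$189.98 = R$6,627,521.29.
Actual sales revenue = 75,850 × R$189.98 = R$14,409,983.00.
Margin of safety = R$14,409,983.00 − R$6,627,521.29 = R$7,782,462.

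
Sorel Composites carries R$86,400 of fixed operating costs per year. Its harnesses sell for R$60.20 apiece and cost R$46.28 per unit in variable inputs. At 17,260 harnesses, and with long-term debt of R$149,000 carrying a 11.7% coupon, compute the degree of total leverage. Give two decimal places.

Contribution at this volume is 17,260 × R$13.92 = R$240,259.20.
Operating income = contribution − fixed costs = R$240,259.20 − R$86,400 = R$153,859.20. Interest = R$17,433.00.
DOL = R$240,259.20 ÷ R$153,859.20 = 1.5616; DFL = R$153,859.20 ÷ R$136,426.20 = 1.1278.
DCL = DOL × DFL = 1.5616 × 1.1278 = 1.7612.

1.76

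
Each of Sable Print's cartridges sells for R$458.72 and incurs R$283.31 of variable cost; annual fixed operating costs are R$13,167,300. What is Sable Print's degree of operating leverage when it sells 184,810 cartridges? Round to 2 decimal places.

Contribution at this volume is 184,810 × R$175.41 = R$32,417,522.10.
Subtracting fixed costs: EBIT = R$32,417,522.10 − R$13,167,300 = R$19,250,222.10.
So DOL = total CM / EBIT = R$32,417,522.10 / R$19,250,222.10 = 1.6840.

1.68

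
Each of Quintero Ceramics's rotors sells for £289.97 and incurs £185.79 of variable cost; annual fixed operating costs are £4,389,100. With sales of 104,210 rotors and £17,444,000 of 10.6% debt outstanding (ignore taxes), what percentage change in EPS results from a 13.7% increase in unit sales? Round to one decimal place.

+32.2%

At 104,210 units, contribution = 104,210 × £104.18 = £10,856,597.80.
Subtracting fixed costs: EBIT = £10,856,597.80 − £4,389,100 = £6,467,497.80.
After interest of £1,849,064.00, pre-tax earnings = £4,618,433.80.
DCL = total CM / (EBIT − I) = £10,856,597.80 / £4,618,433.80 = 2.3507.
%ΔEPS = DCL × %ΔSales = 2.3507 × +13.7% = +32.2%.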